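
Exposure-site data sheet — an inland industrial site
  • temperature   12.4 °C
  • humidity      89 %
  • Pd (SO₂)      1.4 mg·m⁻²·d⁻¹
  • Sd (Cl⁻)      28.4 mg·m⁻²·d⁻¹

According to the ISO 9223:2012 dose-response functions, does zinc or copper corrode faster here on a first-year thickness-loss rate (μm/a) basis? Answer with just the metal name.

zinc: f(T) = -0.071·(T−10) [T>10 °C] = -0.1704
  SO₂ term: 0.0129·1.4^0.44·exp(0.046·89-0.1704) = 0.7566
  Sd branch = 0.0175·Sd^0.57·e^(0.008·RH+0.085·T) = 0.6893 μm/a
  sum: 0.7566 + 0.6893 → r_corr = 1.446 μm/a
copper: f(T) = -0.080·(T−10) [T>10 °C] = -0.1920
  SO₂ term: 0.0053·1.4^0.26·exp(0.059·89-0.1920) = 0.9107
  Cl⁻ term: 0.01025·28.4^0.27·exp(0.036·89+0.049·12.4) = 1.144
  sum: 0.9107 + 1.144 → r_corr = 2.055 μm/a
Ordering by μm/a: copper (2.05) > zinc (1.45)

copper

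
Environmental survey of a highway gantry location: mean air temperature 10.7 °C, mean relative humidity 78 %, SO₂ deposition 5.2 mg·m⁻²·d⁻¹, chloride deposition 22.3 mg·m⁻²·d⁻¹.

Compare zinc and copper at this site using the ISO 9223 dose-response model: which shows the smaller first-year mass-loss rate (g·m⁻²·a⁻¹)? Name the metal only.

zinc: T>10 °C ⇒ hinge -0.071·(10.7−10) = -0.0497
  sulphur-dioxide contribution → 0.9168 μm/a
  chloride contribution → 0.476 μm/a
  total first-year rate 1.393 μm/a
  mass loss = 1.393 μm/a × 7.14 g/cm³ = 9.945 g·m⁻²·a⁻¹
copper: temperature factor f = -0.080·(0.7) = -0.0560
  sulphur-dioxide contribution → 0.7669 μm/a
  chloride contribution → 0.6637 μm/a
  ⇒ r_corr(copper) = 1.431 μm/a
  mass loss = 1.431 μm/a × 8.96 g/cm³ = 12.82 g·m⁻²·a⁻¹
Ordering by g·m⁻²·a⁻¹: copper (12.8) > zinc (9.94)

zinc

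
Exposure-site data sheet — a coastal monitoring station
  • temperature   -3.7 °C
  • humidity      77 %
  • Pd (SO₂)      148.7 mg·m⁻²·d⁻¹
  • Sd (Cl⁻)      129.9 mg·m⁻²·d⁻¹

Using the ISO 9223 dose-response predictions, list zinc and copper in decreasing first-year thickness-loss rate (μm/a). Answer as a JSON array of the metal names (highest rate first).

["zinc", "copper"]

zinc: T≤10 °C ⇒ hinge +0.038·(-3.7−10) = -0.5206
  Pd branch = 0.0129·Pd^0.44·e^(0.046·RH+f) = 2.391 μm/a
  Cl⁻ term: 0.0175·129.9^0.57·exp(0.008·77+0.085·-3.7) = 0.3791
  sum: 2.391 + 0.3791 → r_corr = 2.77 μm/a
copper: temperature factor f = +0.126·(-13.7) = -1.7262
  SO₂ term: 0.0053·148.7^0.26·exp(0.059·77-1.7262) = 0.3254
  Cl⁻ term: 0.01025·129.9^0.27·exp(0.036·77+0.049·-3.7) = 0.5088
  r_corr = 0.3254 + 0.5088 = 0.8342 μm/a
Ordering by μm/a: zinc (2.77) > copper (0.834)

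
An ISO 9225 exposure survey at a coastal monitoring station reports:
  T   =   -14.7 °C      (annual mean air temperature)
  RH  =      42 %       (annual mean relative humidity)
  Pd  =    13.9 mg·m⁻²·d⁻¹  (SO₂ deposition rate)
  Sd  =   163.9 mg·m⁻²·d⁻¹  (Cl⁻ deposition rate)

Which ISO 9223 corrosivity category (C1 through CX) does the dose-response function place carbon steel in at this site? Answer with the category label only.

carbon steel: T≤10 °C ⇒ hinge +0.150·(-14.7−10) = -3.7050
  SO₂ term: 1.77·13.9^0.52·exp(0.02·42-3.7050) = 0.3964
  Cl⁻ term: 0.102·163.9^0.62·exp(0.033·42+0.04·-14.7) = 5.348
  sum: 0.3964 + 5.348 → r_corr = 5.745 μm/a
ISO 9223 Table 2 (carbon steel): 1.3 < 5.74 ≤ 25 μm/a ⇒ C2

C2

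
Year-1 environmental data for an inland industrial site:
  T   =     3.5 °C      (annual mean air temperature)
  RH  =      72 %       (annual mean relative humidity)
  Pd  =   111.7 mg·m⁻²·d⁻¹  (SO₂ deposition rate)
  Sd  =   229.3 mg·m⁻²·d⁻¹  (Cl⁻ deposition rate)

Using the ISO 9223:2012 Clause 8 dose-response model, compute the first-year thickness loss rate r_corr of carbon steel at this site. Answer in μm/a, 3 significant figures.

carbon steel: temperature factor f = +0.150·(-6.5) = -0.9750
  SO₂ term: 1.77·111.7^0.52·exp(0.02·72-0.9750) = 32.73
  Sd branch = 0.102·Sd^0.62·e^(0.033·RH+0.04·T) = 36.71 μm/a
  r_corr = 32.73 + 36.71 = 69.43 μm/a

r_corr = 69.4 μm/a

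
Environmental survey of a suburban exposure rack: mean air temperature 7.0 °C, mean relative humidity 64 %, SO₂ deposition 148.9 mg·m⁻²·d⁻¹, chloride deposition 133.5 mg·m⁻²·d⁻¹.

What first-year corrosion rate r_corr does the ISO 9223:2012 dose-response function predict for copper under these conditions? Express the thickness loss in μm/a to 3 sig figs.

copper: f(T) = +0.126·(T−10) [T≤10 °C] = -0.3780
  Pd branch = 0.0053·Pd^0.26·e^(0.059·RH+f) = 0.5821 μm/a
  Sd branch = 0.01025·Sd^0.27·e^(0.036·RH+0.049·T) = 0.5422 μm/a
  sum: 0.5821 + 0.5422 → r_corr = 1.124 μm/a

r_corr = 1.12 μm/a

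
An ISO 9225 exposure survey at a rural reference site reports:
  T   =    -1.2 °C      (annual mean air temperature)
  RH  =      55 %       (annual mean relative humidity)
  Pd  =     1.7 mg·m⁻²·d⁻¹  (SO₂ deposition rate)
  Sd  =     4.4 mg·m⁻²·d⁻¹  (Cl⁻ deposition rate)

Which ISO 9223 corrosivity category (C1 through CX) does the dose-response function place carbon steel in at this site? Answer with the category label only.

carbon steel: T≤10 °C ⇒ hinge +0.150·(-1.2−10) = -1.6800
  Pd branch = 1.77·Pd^0.52·e^(0.02·RH+f) = 1.306 μm/a
  Sd branch = 0.102·Sd^0.62·e^(0.033·RH+0.04·T) = 1.496 μm/a
  sum: 1.306 + 1.496 → r_corr = 2.802 μm/a
Category bounds: 1.3…25 μm/a bracket r_corr ⇒ C2

C2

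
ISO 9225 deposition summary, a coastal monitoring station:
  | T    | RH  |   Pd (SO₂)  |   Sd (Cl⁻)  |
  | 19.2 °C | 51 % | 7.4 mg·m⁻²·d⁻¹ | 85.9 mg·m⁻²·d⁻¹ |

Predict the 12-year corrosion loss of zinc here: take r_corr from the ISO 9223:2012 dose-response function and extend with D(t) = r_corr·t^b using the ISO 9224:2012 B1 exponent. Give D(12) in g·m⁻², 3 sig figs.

D(12) = 101 g·m⁻²

zinc: temperature factor f = -0.071·(9.2) = -0.6532
  sulphur-dioxide contribution → 0.1691 μm/a
  chloride contribution → 1.704 μm/a
  ⇒ r_corr(zinc) = 1.873 μm/a
Long-term exponent b (ISO 9224 Table 2, B1) = 0.813
  D(12) = 1.873 × 12^0.813 = 1.873 × 7.54 = 14.12 μm
  Mass loss = 14.12 μm × 7.14 g/cm³ = 100.8 g·m⁻²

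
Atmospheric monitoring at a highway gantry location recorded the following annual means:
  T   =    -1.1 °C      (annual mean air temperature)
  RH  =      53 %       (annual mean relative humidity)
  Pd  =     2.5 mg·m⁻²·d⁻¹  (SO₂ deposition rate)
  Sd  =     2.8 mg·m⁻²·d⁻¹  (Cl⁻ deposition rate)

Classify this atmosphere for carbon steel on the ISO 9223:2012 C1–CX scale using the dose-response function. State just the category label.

carbon steel: T≤10 °C ⇒ hinge +0.150·(-1.1−10) = -1.6650
  SO₂ term: 1.77·2.5^0.52·exp(0.02·53-1.6650) = 1.557
  Sd branch = 0.102·Sd^0.62·e^(0.033·RH+0.04·T) = 1.062 μm/a
  r_corr = 1.557 + 1.062 = 2.619 μm/a
Category bounds: 1.3…25 μm/a bracket r_corr ⇒ C2

C2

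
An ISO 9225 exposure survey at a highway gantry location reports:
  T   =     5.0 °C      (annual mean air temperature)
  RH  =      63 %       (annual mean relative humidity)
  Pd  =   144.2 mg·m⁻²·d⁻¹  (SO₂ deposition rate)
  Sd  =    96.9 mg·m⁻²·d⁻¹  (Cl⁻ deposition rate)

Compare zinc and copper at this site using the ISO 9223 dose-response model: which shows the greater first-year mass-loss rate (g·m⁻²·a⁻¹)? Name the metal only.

zinc

zinc: T≤10 °C ⇒ hinge +0.038·(5.0−10) = -0.1900
  sulphur-dioxide contribution → 1.724 μm/a
  chloride contribution → 0.6008 μm/a
  total first-year rate 2.325 μm/a
  mass loss = 2.325 μm/a × 7.14 g/cm³ = 16.6 g·m⁻²·a⁻¹
copper: T≤10 °C ⇒ hinge +0.126·(5.0−10) = -0.6300
  sulphur-dioxide contribution → 0.4229 μm/a
  chloride contribution → 0.4349 μm/a
  total first-year rate 0.8579 μm/a
  mass loss = 0.8579 μm/a × 8.96 g/cm³ = 7.686 g·m⁻²·a⁻¹
Ordering by g·m⁻²·a⁻¹: zinc (16.6) > copper (7.69)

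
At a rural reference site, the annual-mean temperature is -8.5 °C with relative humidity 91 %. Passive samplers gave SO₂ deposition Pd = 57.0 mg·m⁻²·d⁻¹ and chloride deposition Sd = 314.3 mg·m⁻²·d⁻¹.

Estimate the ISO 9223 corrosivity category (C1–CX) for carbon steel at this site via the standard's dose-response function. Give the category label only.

C4

carbon steel: temperature factor f = +0.150·(-18.5) = -2.7750
  Pd branch = 1.77·Pd^0.52·e^(0.02·RH+f) = 5.575 μm/a
  Cl⁻ term: 0.102·314.3^0.62·exp(0.033·91+0.04·-8.5) = 51.7
  r_corr = 5.575 + 51.7 = 57.27 μm/a
57.3 μm/a falls in (50, 80] for carbon steel → category C4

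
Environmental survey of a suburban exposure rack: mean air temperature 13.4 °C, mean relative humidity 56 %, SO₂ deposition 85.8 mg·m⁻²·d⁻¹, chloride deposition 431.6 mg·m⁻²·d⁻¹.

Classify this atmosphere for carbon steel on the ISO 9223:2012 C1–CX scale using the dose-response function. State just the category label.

C5

carbon steel: T>10 °C ⇒ hinge -0.054·(13.4−10) = -0.1836
  SO₂ term: 1.77·85.8^0.52·exp(0.02·56-0.1836) = 45.72
  Sd branch = 0.102·Sd^0.62·e^(0.033·RH+0.04·T) = 47.61 μm/a
  r_corr = 45.72 + 47.61 = 93.33 μm/a
ISO 9223 Table 2 (carbon steel): 80 < 93.3 ≤ 200 μm/a ⇒ C5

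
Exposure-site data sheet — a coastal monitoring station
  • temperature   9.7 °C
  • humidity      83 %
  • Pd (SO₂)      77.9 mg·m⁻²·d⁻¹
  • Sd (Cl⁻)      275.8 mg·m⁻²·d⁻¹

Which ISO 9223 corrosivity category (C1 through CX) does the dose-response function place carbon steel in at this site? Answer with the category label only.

C5

carbon steel: temperature factor f = +0.150·(-0.3) = -0.0450
  Pd branch = 1.77·Pd^0.52·e^(0.02·RH+f) = 85.7 μm/a
  Sd branch = 0.102·Sd^0.62·e^(0.033·RH+0.04·T) = 75.82 μm/a
  sum: 85.7 + 75.82 → r_corr = 161.5 μm/a
Category bounds: 80…200 μm/a bracket r_corr ⇒ C5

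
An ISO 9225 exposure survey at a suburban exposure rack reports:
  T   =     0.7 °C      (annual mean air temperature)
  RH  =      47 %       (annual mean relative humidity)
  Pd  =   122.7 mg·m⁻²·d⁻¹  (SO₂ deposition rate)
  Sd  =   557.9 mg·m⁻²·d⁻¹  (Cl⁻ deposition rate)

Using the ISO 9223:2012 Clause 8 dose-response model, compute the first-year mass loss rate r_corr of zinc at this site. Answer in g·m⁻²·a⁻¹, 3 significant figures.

r_corr = 11.8 g·m⁻²·a⁻¹

zinc: temperature factor f = +0.038·(-9.3) = -0.3534
  Pd branch = 0.0129·Pd^0.44·e^(0.046·RH+f) = 0.6534 μm/a
  Cl⁻ term: 0.0175·557.9^0.57·exp(0.008·47+0.085·0.7) = 0.9947
  r_corr = 0.6534 + 0.9947 = 1.648 μm/a
Convert to mass loss: 1.648 μm/a × 7.14 g/cm³ = 11.77 g·m⁻²·a⁻¹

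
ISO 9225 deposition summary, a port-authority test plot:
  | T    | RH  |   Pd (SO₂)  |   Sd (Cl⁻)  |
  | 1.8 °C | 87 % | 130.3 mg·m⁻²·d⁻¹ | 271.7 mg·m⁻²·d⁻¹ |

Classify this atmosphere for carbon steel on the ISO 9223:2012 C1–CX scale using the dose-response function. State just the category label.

C5

carbon steel: temperature factor f = +0.150·(-8.2) = -1.2300
  Pd branch = 1.77·Pd^0.52·e^(0.02·RH+f) = 37.09 μm/a
  Cl⁻ term: 0.102·271.7^0.62·exp(0.033·87+0.04·1.8) = 62.5
  r_corr = 37.09 + 62.5 = 99.59 μm/a
99.6 μm/a falls in (80, 200] for carbon steel → category C5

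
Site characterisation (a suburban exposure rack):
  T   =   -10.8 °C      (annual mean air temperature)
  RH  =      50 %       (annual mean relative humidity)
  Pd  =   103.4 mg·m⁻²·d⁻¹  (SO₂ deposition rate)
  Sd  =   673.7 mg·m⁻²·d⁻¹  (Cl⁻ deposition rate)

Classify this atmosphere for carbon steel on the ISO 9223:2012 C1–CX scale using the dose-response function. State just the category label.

C2

carbon steel: f(T) = +0.150·(T−10) [T≤10 °C] = -3.1200
  Pd branch = 1.77·Pd^0.52·e^(0.02·RH+f) = 2.37 μm/a
  Sd branch = 0.102·Sd^0.62·e^(0.033·RH+0.04·T) = 19.55 μm/a
  r_corr = 2.37 + 19.55 = 21.92 μm/a
21.9 μm/a falls in (1.3, 25] for carbon steel → category C2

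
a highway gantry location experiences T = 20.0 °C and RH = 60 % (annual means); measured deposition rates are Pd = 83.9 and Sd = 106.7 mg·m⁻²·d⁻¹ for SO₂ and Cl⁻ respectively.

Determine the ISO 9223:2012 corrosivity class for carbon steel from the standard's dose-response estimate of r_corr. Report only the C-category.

C4

carbon steel: temperature factor f = -0.054·(10.0) = -0.5400
  SO₂ term: 1.77·83.9^0.52·exp(0.02·60-0.5400) = 34.27
  Cl⁻ term: 0.102·106.7^0.62·exp(0.033·60+0.04·20.0) = 29.74
  sum: 34.27 + 29.74 → r_corr = 64.02 μm/a
64 μm/a falls in (50, 80] for carbon steel → category C4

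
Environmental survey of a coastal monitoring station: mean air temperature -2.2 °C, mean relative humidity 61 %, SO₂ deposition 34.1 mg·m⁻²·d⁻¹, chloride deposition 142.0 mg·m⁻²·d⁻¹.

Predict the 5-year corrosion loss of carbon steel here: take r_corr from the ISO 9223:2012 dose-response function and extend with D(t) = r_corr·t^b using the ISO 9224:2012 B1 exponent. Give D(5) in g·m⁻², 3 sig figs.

carbon steel: f(T) = +0.150·(T−10) [T≤10 °C] = -1.8300
  Pd branch = 1.77·Pd^0.52·e^(0.02·RH+f) = 6.027 μm/a
  Cl⁻ term: 0.102·142.0^0.62·exp(0.033·61+0.04·-2.2) = 15.1
  r_corr = 6.027 + 15.1 = 21.13 μm/a
ISO 9224: D(t) = r_corr · t^b with b = 0.523 (carbon steel, B1)
  D(5) = 21.13 × 5^0.523 = 21.13 × 2.32 = 49.03 μm
  Mass loss = 49.03 μm × 7.85 g/cm³ = 384.9 g·m⁻²

D(5) = 385 g·m⁻²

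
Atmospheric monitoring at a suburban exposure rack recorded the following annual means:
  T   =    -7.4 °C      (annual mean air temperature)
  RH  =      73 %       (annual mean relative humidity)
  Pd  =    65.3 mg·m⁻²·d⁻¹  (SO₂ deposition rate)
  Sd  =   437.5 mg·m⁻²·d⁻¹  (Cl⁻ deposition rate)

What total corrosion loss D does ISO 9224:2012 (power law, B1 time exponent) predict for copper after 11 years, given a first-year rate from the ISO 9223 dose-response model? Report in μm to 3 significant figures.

D(11) = 3.17 μm

copper: T≤10 °C ⇒ hinge +0.126·(-7.4−10) = -2.1924
  Pd branch = 0.0053·Pd^0.26·e^(0.059·RH+f) = 0.1302 μm/a
  Cl⁻ term: 0.01025·437.5^0.27·exp(0.036·73+0.049·-7.4) = 0.5101
  r_corr = 0.1302 + 0.5101 = 0.6403 μm/a
ISO 9224: D(t) = r_corr · t^b with b = 0.667 (copper, B1)
  D(11) = 0.6403 × 11^0.667 = 0.6403 × 4.95 = 3.169 μm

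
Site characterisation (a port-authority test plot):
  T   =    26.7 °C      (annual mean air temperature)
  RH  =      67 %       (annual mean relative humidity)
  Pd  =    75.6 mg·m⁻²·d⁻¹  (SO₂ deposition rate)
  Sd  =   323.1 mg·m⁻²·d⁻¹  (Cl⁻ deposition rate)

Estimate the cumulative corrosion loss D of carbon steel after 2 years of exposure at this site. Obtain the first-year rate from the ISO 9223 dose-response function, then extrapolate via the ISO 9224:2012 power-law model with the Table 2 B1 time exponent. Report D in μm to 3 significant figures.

carbon steel: temperature factor f = -0.054·(16.7) = -0.9018
  sulphur-dioxide contribution → 26.01 μm/a
  chloride contribution → 97.37 μm/a
  total first-year rate 123.4 μm/a
Long-term exponent b (ISO 9224 Table 2, B1) = 0.523
  D(2) = 123.4 × 2^0.523 = 123.4 × 1.437 = 177.3 μm

D(2) = 177 μm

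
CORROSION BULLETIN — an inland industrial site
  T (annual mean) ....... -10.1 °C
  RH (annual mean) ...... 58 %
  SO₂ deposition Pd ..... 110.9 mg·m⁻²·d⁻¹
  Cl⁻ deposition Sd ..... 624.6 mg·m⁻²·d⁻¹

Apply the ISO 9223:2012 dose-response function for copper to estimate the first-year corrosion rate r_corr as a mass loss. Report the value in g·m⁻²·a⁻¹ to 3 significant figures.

copper: f(T) = +0.126·(T−10) [T≤10 °C] = -2.5326
  SO₂ term: 0.0053·110.9^0.26·exp(0.059·58-2.5326) = 0.04388
  Cl⁻ term: 0.01025·624.6^0.27·exp(0.036·58+0.049·-10.1) = 0.2867
  sum: 0.04388 + 0.2867 → r_corr = 0.3306 μm/a
Convert to mass loss: 0.3306 μm/a × 8.96 g/cm³ = 2.962 g·m⁻²·a⁻¹

r_corr = 2.96 g·m⁻²·a⁻¹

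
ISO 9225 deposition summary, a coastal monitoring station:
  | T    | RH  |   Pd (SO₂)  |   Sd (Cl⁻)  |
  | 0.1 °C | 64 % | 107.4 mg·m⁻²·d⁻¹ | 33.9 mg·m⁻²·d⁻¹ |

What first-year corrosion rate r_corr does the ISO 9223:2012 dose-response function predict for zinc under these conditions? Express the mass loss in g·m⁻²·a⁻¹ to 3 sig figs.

r_corr = 11.0 g·m⁻²·a⁻¹

zinc: T≤10 °C ⇒ hinge +0.038·(0.1−10) = -0.3762
  Pd branch = 0.0129·Pd^0.44·e^(0.046·RH+f) = 1.316 μm/a
  Sd branch = 0.0175·Sd^0.57·e^(0.008·RH+0.085·T) = 0.2194 μm/a
  sum: 1.316 + 0.2194 → r_corr = 1.536 μm/a
Convert to mass loss: 1.536 μm/a × 7.14 g/cm³ = 10.97 g·m⁻²·a⁻¹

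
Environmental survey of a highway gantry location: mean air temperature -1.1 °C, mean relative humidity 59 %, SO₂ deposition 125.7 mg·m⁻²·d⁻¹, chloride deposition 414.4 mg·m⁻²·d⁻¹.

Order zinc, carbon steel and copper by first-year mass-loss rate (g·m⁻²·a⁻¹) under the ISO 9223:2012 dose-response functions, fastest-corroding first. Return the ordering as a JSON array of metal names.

zinc: temperature factor f = +0.038·(-11.1) = -0.4218
  sulphur-dioxide contribution → 1.071 μm/a
  chloride contribution → 0.7931 μm/a
  ⇒ r_corr(zinc) = 1.864 μm/a
  mass loss = 1.864 μm/a × 7.14 g/cm³ = 13.31 g·m⁻²·a⁻¹
carbon steel: T≤10 °C ⇒ hinge +0.150·(-1.1−10) = -1.6650
  sulphur-dioxide contribution → 13.46 μm/a
  chloride contribution → 28.7 μm/a
  ⇒ r_corr(carbon steel) = 42.16 μm/a
  mass loss = 42.16 μm/a × 7.85 g/cm³ = 330.9 g·m⁻²·a⁻¹
copper: f(T) = +0.126·(T−10) [T≤10 °C] = -1.3986
  sulphur-dioxide contribution → 0.1494 μm/a
  chloride contribution → 0.4135 μm/a
  total first-year rate 0.5629 μm/a
  mass loss = 0.5629 μm/a × 8.96 g/cm³ = 5.044 g·m⁻²·a⁻¹
Ordering by g·m⁻²·a⁻¹: carbon steel (331) > zinc (13.3) > copper (5.04)

["carbon steel", "zinc", "copper"]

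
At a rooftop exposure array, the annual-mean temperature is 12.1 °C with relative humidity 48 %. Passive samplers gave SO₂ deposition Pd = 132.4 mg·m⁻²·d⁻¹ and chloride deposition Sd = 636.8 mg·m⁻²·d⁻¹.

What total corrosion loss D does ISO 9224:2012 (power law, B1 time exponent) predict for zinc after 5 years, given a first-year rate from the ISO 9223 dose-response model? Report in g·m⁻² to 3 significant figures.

D(5) = 98.2 g·m⁻²

zinc: temperature factor f = -0.071·(2.1) = -0.1491
  sulphur-dioxide contribution → 0.8677 μm/a
  chloride contribution → 2.849 μm/a
  ⇒ r_corr(zinc) = 3.717 μm/a
Long-term exponent b (ISO 9224 Table 2, B1) = 0.813
  D(5) = 3.717 × 5^0.813 = 3.717 × 3.701 = 13.76 μm
  Mass loss = 13.76 μm × 7.14 g/cm³ = 98.21 g·m⁻²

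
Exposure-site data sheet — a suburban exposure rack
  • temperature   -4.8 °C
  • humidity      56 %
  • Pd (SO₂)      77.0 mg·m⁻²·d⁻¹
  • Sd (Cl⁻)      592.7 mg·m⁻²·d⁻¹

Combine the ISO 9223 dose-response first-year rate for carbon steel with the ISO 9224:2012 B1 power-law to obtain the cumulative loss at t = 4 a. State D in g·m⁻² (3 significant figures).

carbon steel: temperature factor f = +0.150·(-14.8) = -2.2200
  Pd branch = 1.77·Pd^0.52·e^(0.02·RH+f) = 5.639 μm/a
  Sd branch = 0.102·Sd^0.62·e^(0.033·RH+0.04·T) = 27.99 μm/a
  r_corr = 5.639 + 27.99 = 33.63 μm/a
ISO 9224: D(t) = r_corr · t^b with b = 0.523 (carbon steel, B1)
  D(4) = 33.63 × 4^0.523 = 33.63 × 2.065 = 69.43 μm
  Mass loss = 69.43 μm × 7.85 g/cm³ = 545 g·m⁻²

D(4) = 545 g·m⁻²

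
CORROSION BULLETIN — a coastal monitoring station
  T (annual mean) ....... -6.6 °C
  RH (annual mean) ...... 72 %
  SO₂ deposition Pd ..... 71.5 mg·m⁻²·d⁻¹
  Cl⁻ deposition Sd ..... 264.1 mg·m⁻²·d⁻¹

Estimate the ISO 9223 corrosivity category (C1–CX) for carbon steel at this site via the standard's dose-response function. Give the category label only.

C3

carbon steel: f(T) = +0.150·(T−10) [T≤10 °C] = -2.4900
  sulphur-dioxide contribution → 5.704 μm/a
  chloride contribution → 26.75 μm/a
  total first-year rate 32.45 μm/a
Category bounds: 25…50 μm/a bracket r_corr ⇒ C3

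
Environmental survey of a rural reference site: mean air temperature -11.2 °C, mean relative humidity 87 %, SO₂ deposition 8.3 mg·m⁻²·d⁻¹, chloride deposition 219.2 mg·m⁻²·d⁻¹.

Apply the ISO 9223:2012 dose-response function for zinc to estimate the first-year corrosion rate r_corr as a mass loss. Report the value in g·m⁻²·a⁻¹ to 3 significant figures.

zinc: temperature factor f = +0.038·(-21.2) = -0.8056
  Pd branch = 0.0129·Pd^0.44·e^(0.046·RH+f) = 0.8001 μm/a
  Sd branch = 0.0175·Sd^0.57·e^(0.008·RH+0.085·T) = 0.2925 μm/a
  r_corr = 0.8001 + 0.2925 = 1.093 μm/a
Convert to mass loss: 1.093 μm/a × 7.14 g/cm³ = 7.801 g·m⁻²·a⁻¹

r_corr = 7.80 g·m⁻²·a⁻¹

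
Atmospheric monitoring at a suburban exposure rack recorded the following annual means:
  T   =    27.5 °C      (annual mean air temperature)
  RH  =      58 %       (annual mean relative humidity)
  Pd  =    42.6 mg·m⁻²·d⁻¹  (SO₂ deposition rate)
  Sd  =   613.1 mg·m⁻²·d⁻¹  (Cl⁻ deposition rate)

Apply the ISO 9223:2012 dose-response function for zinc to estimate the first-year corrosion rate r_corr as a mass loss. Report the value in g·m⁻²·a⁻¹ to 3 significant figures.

zinc: temperature factor f = -0.071·(17.5) = -1.2425
  SO₂ term: 0.0129·42.6^0.44·exp(0.046·58-1.2425) = 0.2797
  Sd branch = 0.0175·Sd^0.57·e^(0.008·RH+0.085·T) = 11.18 μm/a
  r_corr = 0.2797 + 11.18 = 11.46 μm/a
Convert to mass loss: 11.46 μm/a × 7.14 g/cm³ = 81.85 g·m⁻²·a⁻¹

r_corr = 81.9 g·m⁻²·a⁻¹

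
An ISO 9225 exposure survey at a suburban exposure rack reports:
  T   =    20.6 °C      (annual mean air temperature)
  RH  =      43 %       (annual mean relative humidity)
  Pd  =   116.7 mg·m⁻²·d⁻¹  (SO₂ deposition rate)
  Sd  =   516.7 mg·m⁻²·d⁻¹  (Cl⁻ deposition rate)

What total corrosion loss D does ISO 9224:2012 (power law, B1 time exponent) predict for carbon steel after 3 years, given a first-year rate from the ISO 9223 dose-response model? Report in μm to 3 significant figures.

carbon steel: f(T) = -0.054·(T−10) [T>10 °C] = -0.5724
  SO₂ term: 1.77·116.7^0.52·exp(0.02·43-0.5724) = 28.04
  Sd branch = 0.102·Sd^0.62·e^(0.033·RH+0.04·T) = 46.23 μm/a
  sum: 28.04 + 46.23 → r_corr = 74.27 μm/a
Power-law: D(3) = r_corr · 3^0.523
  D(3) = 74.27 × 3^0.523 = 74.27 × 1.776 = 131.9 μm

D(3) = 132 μm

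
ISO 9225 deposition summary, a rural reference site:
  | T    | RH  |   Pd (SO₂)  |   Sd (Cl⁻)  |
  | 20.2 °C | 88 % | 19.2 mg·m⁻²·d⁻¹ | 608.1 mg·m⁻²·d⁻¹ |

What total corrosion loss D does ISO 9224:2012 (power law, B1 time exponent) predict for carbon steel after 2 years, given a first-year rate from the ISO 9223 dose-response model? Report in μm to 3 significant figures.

D(2) = 359 μm

carbon steel: T>10 °C ⇒ hinge -0.054·(20.2−10) = -0.5508
  Pd branch = 1.77·Pd^0.52·e^(0.02·RH+f) = 27.57 μm/a
  Sd branch = 0.102·Sd^0.62·e^(0.033·RH+0.04·T) = 222.2 μm/a
  sum: 27.57 + 222.2 → r_corr = 249.8 μm/a
Long-term exponent b (ISO 9224 Table 2, B1) = 0.523
  D(2) = 249.8 × 2^0.523 = 249.8 × 1.437 = 358.9 μm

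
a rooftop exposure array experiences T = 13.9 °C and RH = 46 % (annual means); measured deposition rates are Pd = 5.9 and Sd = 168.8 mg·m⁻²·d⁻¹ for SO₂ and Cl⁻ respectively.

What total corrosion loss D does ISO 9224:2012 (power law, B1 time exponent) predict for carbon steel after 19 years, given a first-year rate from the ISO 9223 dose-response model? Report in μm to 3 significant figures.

D(19) = 133 μm

carbon steel: temperature factor f = -0.054·(3.9) = -0.2106
  Pd branch = 1.77·Pd^0.52·e^(0.02·RH+f) = 9.055 μm/a
  Cl⁻ term: 0.102·168.8^0.62·exp(0.033·46+0.04·13.9) = 19.51
  r_corr = 9.055 + 19.51 = 28.57 μm/a
Power-law: D(19) = r_corr · 19^0.523
  D(19) = 28.57 × 19^0.523 = 28.57 × 4.664 = 133.2 μm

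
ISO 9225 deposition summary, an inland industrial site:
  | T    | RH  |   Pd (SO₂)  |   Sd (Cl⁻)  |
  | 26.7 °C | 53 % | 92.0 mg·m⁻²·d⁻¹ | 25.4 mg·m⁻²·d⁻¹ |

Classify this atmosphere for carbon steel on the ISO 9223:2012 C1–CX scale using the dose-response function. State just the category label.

carbon steel: temperature factor f = -0.054·(16.7) = -0.9018
  sulphur-dioxide contribution → 21.77 μm/a
  chloride contribution → 12.68 μm/a
  ⇒ r_corr(carbon steel) = 34.45 μm/a
34.4 μm/a falls in (25, 50] for carbon steel → category C3

C3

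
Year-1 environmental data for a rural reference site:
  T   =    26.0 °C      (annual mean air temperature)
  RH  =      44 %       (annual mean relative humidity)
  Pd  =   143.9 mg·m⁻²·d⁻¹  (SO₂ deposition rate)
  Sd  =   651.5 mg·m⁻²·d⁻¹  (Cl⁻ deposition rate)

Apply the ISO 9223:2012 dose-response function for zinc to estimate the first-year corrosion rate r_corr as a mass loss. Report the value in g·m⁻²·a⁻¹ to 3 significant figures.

r_corr = 67.1 g·m⁻²·a⁻¹

zinc: T>10 °C ⇒ hinge -0.071·(26.0−10) = -1.1360
  SO₂ term: 0.0129·143.9^0.44·exp(0.046·44-1.1360) = 0.2791
  Sd branch = 0.0175·Sd^0.57·e^(0.008·RH+0.085·T) = 9.112 μm/a
  r_corr = 0.2791 + 9.112 = 9.391 μm/a
Convert to mass loss: 9.391 μm/a × 7.14 g/cm³ = 67.06 g·m⁻²·a⁻¹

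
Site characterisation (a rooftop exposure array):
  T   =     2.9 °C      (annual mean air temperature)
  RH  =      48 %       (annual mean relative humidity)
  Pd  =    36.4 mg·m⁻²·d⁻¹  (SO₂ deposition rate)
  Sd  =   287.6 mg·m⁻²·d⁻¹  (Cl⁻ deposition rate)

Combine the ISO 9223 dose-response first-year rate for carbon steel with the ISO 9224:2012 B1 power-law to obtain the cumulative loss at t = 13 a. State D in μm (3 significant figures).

carbon steel: temperature factor f = +0.150·(-7.1) = -1.0650
  Pd branch = 1.77·Pd^0.52·e^(0.02·RH+f) = 10.33 μm/a
  Cl⁻ term: 0.102·287.6^0.62·exp(0.033·48+0.04·2.9) = 18.68
  sum: 10.33 + 18.68 → r_corr = 29.01 μm/a
Long-term exponent b (ISO 9224 Table 2, B1) = 0.523
  D(13) = 29.01 × 13^0.523 = 29.01 × 3.825 = 111 μm

D(13) = 111 μm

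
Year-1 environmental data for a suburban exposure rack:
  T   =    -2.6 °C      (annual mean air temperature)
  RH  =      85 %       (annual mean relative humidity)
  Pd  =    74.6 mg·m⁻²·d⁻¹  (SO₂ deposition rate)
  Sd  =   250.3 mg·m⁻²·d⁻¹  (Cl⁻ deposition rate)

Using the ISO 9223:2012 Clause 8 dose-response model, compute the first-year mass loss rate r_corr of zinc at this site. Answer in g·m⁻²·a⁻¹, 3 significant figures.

zinc: T≤10 °C ⇒ hinge +0.038·(-2.6−10) = -0.4788
  SO₂ term: 0.0129·74.6^0.44·exp(0.046·85-0.4788) = 2.659
  Sd branch = 0.0175·Sd^0.57·e^(0.008·RH+0.085·T) = 0.6449 μm/a
  r_corr = 2.659 + 0.6449 = 3.304 μm/a
Convert to mass loss: 3.304 μm/a × 7.14 g/cm³ = 23.59 g·m⁻²·a⁻¹

r_corr = 23.6 g·m⁻²·a⁻¹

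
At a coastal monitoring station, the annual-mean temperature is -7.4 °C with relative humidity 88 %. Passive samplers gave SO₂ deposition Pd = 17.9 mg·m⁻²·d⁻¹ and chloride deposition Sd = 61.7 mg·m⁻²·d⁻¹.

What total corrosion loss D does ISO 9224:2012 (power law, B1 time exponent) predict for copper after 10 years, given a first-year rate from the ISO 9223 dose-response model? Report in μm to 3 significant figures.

copper: f(T) = +0.126·(T−10) [T≤10 °C] = -2.1924
  Pd branch = 0.0053·Pd^0.26·e^(0.059·RH+f) = 0.2253 μm/a
  Cl⁻ term: 0.01025·61.7^0.27·exp(0.036·88+0.049·-7.4) = 0.5158
  r_corr = 0.2253 + 0.5158 = 0.7411 μm/a
ISO 9224: D(t) = r_corr · t^b with b = 0.667 (copper, B1)
  D(10) = 0.7411 × 10^0.667 = 0.7411 × 4.645 = 3.442 μm

D(10) = 3.44 μm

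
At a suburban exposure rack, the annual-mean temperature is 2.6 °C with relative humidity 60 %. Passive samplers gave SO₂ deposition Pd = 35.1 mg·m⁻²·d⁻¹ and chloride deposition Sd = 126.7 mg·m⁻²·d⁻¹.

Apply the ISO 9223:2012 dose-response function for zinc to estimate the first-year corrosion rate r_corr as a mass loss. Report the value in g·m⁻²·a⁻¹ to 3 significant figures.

zinc: f(T) = +0.038·(T−10) [T≤10 °C] = -0.2812
  SO₂ term: 0.0129·35.1^0.44·exp(0.046·60-0.2812) = 0.7363
  Cl⁻ term: 0.0175·126.7^0.57·exp(0.008·60+0.085·2.6) = 0.5573
  r_corr = 0.7363 + 0.5573 = 1.294 μm/a
Convert to mass loss: 1.294 μm/a × 7.14 g/cm³ = 9.236 g·m⁻²·a⁻¹

r_corr = 9.24 g·m⁻²·a⁻¹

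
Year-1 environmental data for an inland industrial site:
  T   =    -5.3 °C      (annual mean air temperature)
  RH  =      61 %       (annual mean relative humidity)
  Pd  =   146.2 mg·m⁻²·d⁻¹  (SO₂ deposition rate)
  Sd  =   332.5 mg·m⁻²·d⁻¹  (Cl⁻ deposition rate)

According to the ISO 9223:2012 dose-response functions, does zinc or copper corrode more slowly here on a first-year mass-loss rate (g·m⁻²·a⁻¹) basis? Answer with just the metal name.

copper

zinc: temperature factor f = +0.038·(-15.3) = -0.5814
  sulphur-dioxide contribution → 1.07 μm/a
  chloride contribution → 0.4974 μm/a
  total first-year rate 1.567 μm/a
  mass loss = 1.567 μm/a × 7.14 g/cm³ = 11.19 g·m⁻²·a⁻¹
copper: T≤10 °C ⇒ hinge +0.126·(-5.3−10) = -1.9278
  sulphur-dioxide contribution → 0.103 μm/a
  chloride contribution → 0.3408 μm/a
  total first-year rate 0.4439 μm/a
  mass loss = 0.4439 μm/a × 8.96 g/cm³ = 3.977 g·m⁻²·a⁻¹
Ordering by g·m⁻²·a⁻¹: zinc (11.2) > copper (3.98)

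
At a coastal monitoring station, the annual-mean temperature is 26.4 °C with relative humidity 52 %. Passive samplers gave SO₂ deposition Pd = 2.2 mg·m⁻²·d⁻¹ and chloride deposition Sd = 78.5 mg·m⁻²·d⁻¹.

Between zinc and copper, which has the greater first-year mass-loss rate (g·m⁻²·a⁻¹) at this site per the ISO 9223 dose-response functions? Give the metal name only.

zinc

zinc: T>10 °C ⇒ hinge -0.071·(26.4−10) = -1.1644
  sulphur-dioxide contribution → 0.06229 μm/a
  chloride contribution → 3.008 μm/a
  ⇒ r_corr(zinc) = 3.071 μm/a
  mass loss = 3.071 μm/a × 7.14 g/cm³ = 21.92 g·m⁻²·a⁻¹
copper: T>10 °C ⇒ hinge -0.080·(26.4−10) = -1.3120
  sulphur-dioxide contribution → 0.03766 μm/a
  chloride contribution → 0.7891 μm/a
  ⇒ r_corr(copper) = 0.8268 μm/a
  mass loss = 0.8268 μm/a × 8.96 g/cm³ = 7.408 g·m⁻²·a⁻¹
Ordering by g·m⁻²·a⁻¹: zinc (21.9) > copper (7.41)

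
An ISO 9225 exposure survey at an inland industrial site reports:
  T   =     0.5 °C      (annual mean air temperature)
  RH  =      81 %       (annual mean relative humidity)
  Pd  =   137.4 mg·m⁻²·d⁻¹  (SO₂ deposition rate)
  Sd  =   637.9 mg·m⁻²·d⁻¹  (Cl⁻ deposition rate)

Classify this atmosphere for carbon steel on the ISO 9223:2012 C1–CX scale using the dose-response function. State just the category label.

carbon steel: temperature factor f = +0.150·(-9.5) = -1.4250
  SO₂ term: 1.77·137.4^0.52·exp(0.02·81-1.4250) = 27.82
  Cl⁻ term: 0.102·637.9^0.62·exp(0.033·81+0.04·0.5) = 82.62
  r_corr = 27.82 + 82.62 = 110.4 μm/a
110 μm/a falls in (80, 200] for carbon steel → category C5

C5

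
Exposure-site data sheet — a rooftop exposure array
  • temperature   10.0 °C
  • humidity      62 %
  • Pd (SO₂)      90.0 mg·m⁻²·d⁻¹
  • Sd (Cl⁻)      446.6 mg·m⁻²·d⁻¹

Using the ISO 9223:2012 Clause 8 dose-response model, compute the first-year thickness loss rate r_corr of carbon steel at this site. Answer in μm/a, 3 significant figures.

carbon steel: f(T) = +0.150·(T−10) [T≤10 °C] = +0.0000
  Pd branch = 1.77·Pd^0.52·e^(0.02·RH+f) = 63.49 μm/a
  Sd branch = 0.102·Sd^0.62·e^(0.033·RH+0.04·T) = 51.74 μm/a
  r_corr = 63.49 + 51.74 = 115.2 μm/a

r_corr = 115 μm/a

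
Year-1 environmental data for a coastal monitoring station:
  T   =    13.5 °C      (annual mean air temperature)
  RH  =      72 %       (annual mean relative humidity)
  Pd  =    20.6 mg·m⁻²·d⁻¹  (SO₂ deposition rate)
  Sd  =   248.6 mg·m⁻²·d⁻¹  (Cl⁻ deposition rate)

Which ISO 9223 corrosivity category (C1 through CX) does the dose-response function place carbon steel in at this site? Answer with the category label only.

carbon steel: f(T) = -0.054·(T−10) [T>10 °C] = -0.1890
  sulphur-dioxide contribution → 29.82 μm/a
  chloride contribution → 57.57 μm/a
  ⇒ r_corr(carbon steel) = 87.39 μm/a
87.4 μm/a falls in (80, 200] for carbon steel → category C5

C5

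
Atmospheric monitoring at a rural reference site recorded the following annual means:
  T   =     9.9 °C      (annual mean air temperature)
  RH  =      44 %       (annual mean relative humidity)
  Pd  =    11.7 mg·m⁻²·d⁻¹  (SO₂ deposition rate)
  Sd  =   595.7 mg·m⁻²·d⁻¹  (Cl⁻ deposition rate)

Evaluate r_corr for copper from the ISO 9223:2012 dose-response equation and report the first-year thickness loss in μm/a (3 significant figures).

r_corr = 0.589 μm/a

copper: f(T) = +0.126·(T−10) [T≤10 °C] = -0.0126
  SO₂ term: 0.0053·11.7^0.26·exp(0.059·44-0.0126) = 0.133
  Sd branch = 0.01025·Sd^0.27·e^(0.036·RH+0.049·T) = 0.4556 μm/a
  r_corr = 0.133 + 0.4556 = 0.5886 μm/a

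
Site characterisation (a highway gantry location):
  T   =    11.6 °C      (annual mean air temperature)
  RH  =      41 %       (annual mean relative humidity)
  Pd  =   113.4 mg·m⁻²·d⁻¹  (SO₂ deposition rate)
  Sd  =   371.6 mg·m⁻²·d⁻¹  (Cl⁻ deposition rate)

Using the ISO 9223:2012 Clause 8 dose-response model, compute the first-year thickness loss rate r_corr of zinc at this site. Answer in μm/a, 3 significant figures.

zinc: temperature factor f = -0.071·(1.6) = -0.1136
  SO₂ term: 0.0129·113.4^0.44·exp(0.046·41-0.1136) = 0.6086
  Sd branch = 0.0175·Sd^0.57·e^(0.008·RH+0.085·T) = 1.9 μm/a
  sum: 0.6086 + 1.9 → r_corr = 2.508 μm/a

r_corr = 2.51 μm/a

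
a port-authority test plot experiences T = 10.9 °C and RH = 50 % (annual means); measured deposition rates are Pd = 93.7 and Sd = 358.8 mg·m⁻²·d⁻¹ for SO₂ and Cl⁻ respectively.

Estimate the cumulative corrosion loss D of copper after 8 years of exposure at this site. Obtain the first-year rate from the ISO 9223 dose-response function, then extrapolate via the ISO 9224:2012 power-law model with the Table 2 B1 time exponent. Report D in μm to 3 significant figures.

D(8) = 3.30 μm

copper: T>10 °C ⇒ hinge -0.080·(10.9−10) = -0.0720
  SO₂ term: 0.0053·93.7^0.26·exp(0.059·50-0.0720) = 0.3068
  Cl⁻ term: 0.01025·358.8^0.27·exp(0.036·50+0.049·10.9) = 0.5179
  r_corr = 0.3068 + 0.5179 = 0.8247 μm/a
ISO 9224: D(t) = r_corr · t^b with b = 0.667 (copper, B1)
  D(8) = 0.8247 × 8^0.667 = 0.8247 × 4.003 = 3.301 μm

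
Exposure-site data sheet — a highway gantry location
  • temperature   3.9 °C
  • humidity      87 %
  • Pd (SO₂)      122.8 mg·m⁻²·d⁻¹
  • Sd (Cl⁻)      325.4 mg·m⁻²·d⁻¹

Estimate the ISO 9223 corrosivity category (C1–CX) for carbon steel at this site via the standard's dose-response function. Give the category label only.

C5

carbon steel: f(T) = +0.150·(T−10) [T≤10 °C] = -0.9150
  SO₂ term: 1.77·122.8^0.52·exp(0.02·87-0.9150) = 49.28
  Sd branch = 0.102·Sd^0.62·e^(0.033·RH+0.04·T) = 76.02 μm/a
  r_corr = 49.28 + 76.02 = 125.3 μm/a
ISO 9223 Table 2 (carbon steel): 80 < 125 ≤ 200 μm/a ⇒ C5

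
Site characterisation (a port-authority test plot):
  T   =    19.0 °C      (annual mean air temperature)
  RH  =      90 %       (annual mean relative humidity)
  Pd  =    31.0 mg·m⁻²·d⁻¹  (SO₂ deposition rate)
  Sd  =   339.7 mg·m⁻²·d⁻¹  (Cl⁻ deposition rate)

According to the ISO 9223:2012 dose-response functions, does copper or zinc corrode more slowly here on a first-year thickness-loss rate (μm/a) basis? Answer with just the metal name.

copper: f(T) = -0.080·(T−10) [T>10 °C] = -0.7200
  sulphur-dioxide contribution → 1.275 μm/a
  chloride contribution → 3.203 μm/a
  total first-year rate 4.478 μm/a
zinc: T>10 °C ⇒ hinge -0.071·(19.0−10) = -0.6390
  sulphur-dioxide contribution → 1.938 μm/a
  chloride contribution → 5.01 μm/a
  ⇒ r_corr(zinc) = 6.948 μm/a
Ordering by μm/a: zinc (6.95) > copper (4.48)

copper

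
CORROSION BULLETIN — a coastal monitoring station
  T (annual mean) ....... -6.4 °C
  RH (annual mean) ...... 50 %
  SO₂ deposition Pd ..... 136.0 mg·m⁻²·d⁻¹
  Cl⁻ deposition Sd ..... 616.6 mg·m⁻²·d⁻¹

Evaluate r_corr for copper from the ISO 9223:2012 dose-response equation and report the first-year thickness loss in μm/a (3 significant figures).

copper: T≤10 °C ⇒ hinge +0.126·(-6.4−10) = -2.0664
  sulphur-dioxide contribution → 0.046 μm/a
  chloride contribution → 0.2568 μm/a
  total first-year rate 0.3028 μm/a

r_corr = 0.303 μm/a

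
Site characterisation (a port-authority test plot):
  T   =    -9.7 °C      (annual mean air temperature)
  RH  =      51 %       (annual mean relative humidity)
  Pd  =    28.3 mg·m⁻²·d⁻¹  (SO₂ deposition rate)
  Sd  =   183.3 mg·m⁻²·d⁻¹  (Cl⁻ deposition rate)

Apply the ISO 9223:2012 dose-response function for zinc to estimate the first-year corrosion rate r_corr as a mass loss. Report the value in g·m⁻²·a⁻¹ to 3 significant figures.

r_corr = 3.59 g·m⁻²·a⁻¹

zinc: f(T) = +0.038·(T−10) [T≤10 °C] = -0.7486
  SO₂ term: 0.0129·28.3^0.44·exp(0.046·51-0.7486) = 0.2774
  Sd branch = 0.0175·Sd^0.57·e^(0.008·RH+0.085·T) = 0.225 μm/a
  r_corr = 0.2774 + 0.225 = 0.5024 μm/a
Convert to mass loss: 0.5024 μm/a × 7.14 g/cm³ = 3.587 g·m⁻²·a⁻¹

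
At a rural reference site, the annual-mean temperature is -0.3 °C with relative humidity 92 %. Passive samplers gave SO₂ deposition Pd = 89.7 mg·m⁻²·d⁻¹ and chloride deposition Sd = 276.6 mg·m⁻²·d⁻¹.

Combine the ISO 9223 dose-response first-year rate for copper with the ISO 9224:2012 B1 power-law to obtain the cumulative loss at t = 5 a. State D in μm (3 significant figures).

D(5) = 6.80 μm

copper: temperature factor f = +0.126·(-10.3) = -1.2978
  Pd branch = 0.0053·Pd^0.26·e^(0.059·RH+f) = 1.061 μm/a
  Cl⁻ term: 0.01025·276.6^0.27·exp(0.036·92+0.049·-0.3) = 1.265
  r_corr = 1.061 + 1.265 = 2.326 μm/a
ISO 9224: D(t) = r_corr · t^b with b = 0.667 (copper, B1)
  D(5) = 2.326 × 5^0.667 = 2.326 × 2.926 = 6.804 μm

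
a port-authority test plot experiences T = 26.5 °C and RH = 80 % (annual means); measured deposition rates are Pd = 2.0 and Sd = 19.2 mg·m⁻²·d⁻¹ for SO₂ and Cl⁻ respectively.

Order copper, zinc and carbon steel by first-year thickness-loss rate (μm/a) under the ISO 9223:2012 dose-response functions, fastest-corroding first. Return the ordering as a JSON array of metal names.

["carbon steel", "zinc", "copper"]

copper: f(T) = -0.080·(T−10) [T>10 °C] = -1.3200
  SO₂ term: 0.0053·2.0^0.26·exp(0.059·80-1.3200) = 0.1902
  Cl⁻ term: 0.01025·19.2^0.27·exp(0.036·80+0.049·26.5) = 1.486
  sum: 0.1902 + 1.486 → r_corr = 1.676 μm/a
zinc: T>10 °C ⇒ hinge -0.071·(26.5−10) = -1.1715
  SO₂ term: 0.0129·2.0^0.44·exp(0.046·80-1.1715) = 0.215
  Sd branch = 0.0175·Sd^0.57·e^(0.008·RH+0.085·T) = 1.701 μm/a
  sum: 0.215 + 1.701 → r_corr = 1.916 μm/a
carbon steel: temperature factor f = -0.054·(16.5) = -0.8910
  Pd branch = 1.77·Pd^0.52·e^(0.02·RH+f) = 5.157 μm/a
  Sd branch = 0.102·Sd^0.62·e^(0.033·RH+0.04·T) = 25.77 μm/a
  r_corr = 5.157 + 25.77 = 30.93 μm/a
Ordering by μm/a: carbon steel (30.9) > zinc (1.92) > copper (1.68)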